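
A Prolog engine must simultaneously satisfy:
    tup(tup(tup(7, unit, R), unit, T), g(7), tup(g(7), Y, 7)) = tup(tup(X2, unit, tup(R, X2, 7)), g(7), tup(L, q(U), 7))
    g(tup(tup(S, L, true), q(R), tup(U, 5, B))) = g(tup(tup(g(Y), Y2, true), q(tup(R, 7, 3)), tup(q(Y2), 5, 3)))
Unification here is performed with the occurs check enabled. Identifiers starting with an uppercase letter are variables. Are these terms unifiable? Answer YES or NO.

Decompose tup/3: tup(tup(7, unit, R), unit, T) = tup(X2, unit, tup(R, X2, 7)),  g(7) = g(7),  tup(g(7), Y, 7) = tup(L, q(U), 7).
Decompose tup/3: tup(7, unit, R) = X2,  unit = unit,  T = tup(R, X2, 7).
Bind X2 := tup(7, unit, R); substituting into the one remaining equation that mentions X2 gives: T = tup(R, tup(7, unit, R), 7).
Delete trivial equation unit = unit.
Bind T := tup(R, tup(7, unit, R), 7); no other remaining equation mentions T.
Delete trivial equation g(7) = g(7).
Decompose tup/3: g(7) = L,  Y = q(U),  7 = 7.
Bind L := g(7); substituting into the one remaining equation that mentions L gives: g(tup(tup(S, g(7), true), q(R), tup(U, 5, B))) = g(tup(tup(g(Y), Y2, true), q(tup(R, 7, 3)), tup(q(Y2), 5, 3))).
Bind Y := q(U); substituting into the one remaining equation that mentions Y gives: g(tup(tup(S, g(7), true), q(R), tup(U, 5, B))) = g(tup(tup(g(q(U)), Y2, true), q(tup(R, 7, 3)), tup(q(Y2), 5, 3))).
Delete trivial equation 7 = 7.
Decompose g/1: tup(tup(S, g(7), true), q(R), tup(U, 5, B)) = tup(tup(g(q(U)), Y2, true), q(tup(R, 7, 3)), tup(q(Y2), 5, 3)).
Decompose tup/3: tup(S, g(7), true) = tup(g(q(U)), Y2, true),  q(R) = q(tup(R, 7, 3)),  tup(U, 5, B) = tup(q(Y2), 5, 3).
Decompose tup/3: S = g(q(U)),  g(7) = Y2,  true = true.
Bind S := g(q(U)); no other remaining equation mentions S.
Bind Y2 := g(7); substituting into the one remaining equation that mentions Y2 gives: tup(U, 5, B) = tup(q(g(7)), 5, 3).
Delete trivial equation true = true.
Decompose q/1: R = tup(R, 7, 3).
Occurs check fails: R occurs in tup(R, 7, 3); the equation R = tup(R, 7, 3) has no finite solution.

NO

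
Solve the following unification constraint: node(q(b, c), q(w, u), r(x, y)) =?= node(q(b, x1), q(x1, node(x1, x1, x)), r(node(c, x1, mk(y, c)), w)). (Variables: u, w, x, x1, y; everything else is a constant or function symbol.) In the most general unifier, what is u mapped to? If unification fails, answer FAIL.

Decompose node/3: q(b, c) =?= q(b, x1),  q(w, u) =?= q(x1, node(x1, x1, x)),  r(x, y) =?= r(node(c, x1, mk(y, c)), w).
Decompose q/2: b =?= b,  c =?= x1.
Delete trivial equation b =?= b.
Bind x1 := c; substituting into the remaining equations gives: q(w, u) =?= q(c, node(c, c, x)),  r(x, y) =?= r(node(c, c, mk(y, c)), w).
Decompose q/2: w =?= c,  u =?= node(c, c, x).
Bind w := c; substituting into the one remaining equation that mentions w gives: r(x, y) =?= r(node(c, c, mk(y, c)), c).
Bind u := node(c, c, x); no other remaining equation mentions u.
Decompose r/2: x =?= node(c, c, mk(y, c)),  y =?= c.
Bind x := node(c, c, mk(y, c)); no other remaining equation mentions x. Substituting into the earlier binding gives u := node(c, c, node(c, c, mk(y, c))).
Bind y := c. Substituting into the earlier bindings gives u := node(c, c, node(c, c, mk(c, c))), x := node(c, c, mk(c, c)).
MGU = { x1 := c, w := c, u := node(c, c, node(c, c, mk(c, c))), x := node(c, c, mk(c, c)), y := c }, so u := node(c, c, node(c, c, mk(c, c))).

node(c, c, node(c, c, mk(c, c)))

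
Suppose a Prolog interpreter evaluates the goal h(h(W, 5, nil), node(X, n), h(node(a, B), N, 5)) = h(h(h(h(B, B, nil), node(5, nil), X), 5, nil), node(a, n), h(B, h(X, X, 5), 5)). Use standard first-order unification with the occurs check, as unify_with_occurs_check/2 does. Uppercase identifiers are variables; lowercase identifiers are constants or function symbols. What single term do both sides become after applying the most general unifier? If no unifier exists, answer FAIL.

Decompose h/3: h(W, 5, nil) = h(h(h(B, B, nil), node(5, nil), X), 5, nil),  node(X, n) = node(a, n),  h(node(a, B), N, 5) = h(B, h(X, X, 5), 5).
Decompose h/3: W = h(h(B, B, nil), node(5, nil), X),  5 = 5,  nil = nil.
Bind W := h(h(B, B, nil), node(5, nil), X); no other remaining equation mentions W.
Delete trivial equation 5 = 5.
Delete trivial equation nil = nil.
Decompose node/2: X = a,  n = n.
Bind X := a; substituting into the one remaining equation that mentions X gives: h(node(a, B), N, 5) = h(B, h(a, a, 5), 5). Substituting into the earlier binding gives W := h(h(B, B, nil), node(5, nil), a).
Delete trivial equation n = n.
Decompose h/3: node(a, B) = B,  N = h(a, a, 5),  5 = 5.
Occurs check fails: B occurs in node(a, B); the equation B = node(a, B) has no finite solution.

FAIL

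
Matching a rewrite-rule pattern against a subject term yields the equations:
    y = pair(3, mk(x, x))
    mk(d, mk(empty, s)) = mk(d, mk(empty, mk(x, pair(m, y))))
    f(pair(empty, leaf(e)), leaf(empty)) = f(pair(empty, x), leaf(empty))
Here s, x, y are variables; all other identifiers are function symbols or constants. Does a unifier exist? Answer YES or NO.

YES

Bind y := pair(3, mk(x, x)); substituting into the one remaining equation that mentions y gives: mk(d, mk(empty, s)) = mk(d, mk(empty, mk(x, pair(m, pair(3, mk(x, x)))))).
Decompose mk/2: d = d,  mk(empty, s) = mk(empty, mk(x, pair(m, pair(3, mk(x, x))))).
Delete trivial equation d = d.
Decompose mk/2: empty = empty,  s = mk(x, pair(m, pair(3, mk(x, x)))).
Delete trivial equation empty = empty.
Bind s := mk(x, pair(m, pair(3, mk(x, x)))); no other remaining equation mentions s.
Decompose f/2: pair(empty, leaf(e)) = pair(empty, x),  leaf(empty) = leaf(empty).
Decompose pair/2: empty = empty,  leaf(e) = x.
Delete trivial equation empty = empty.
Bind x := leaf(e); no other remaining equation mentions x. Substituting into the earlier bindings gives y := pair(3, mk(leaf(e), leaf(e))), s := mk(leaf(e), pair(m, pair(3, mk(leaf(e), leaf(e))))).
Delete trivial equation leaf(empty) = leaf(empty).
No equations remain and no clash or occurs-check failure arose, so a unifier exists.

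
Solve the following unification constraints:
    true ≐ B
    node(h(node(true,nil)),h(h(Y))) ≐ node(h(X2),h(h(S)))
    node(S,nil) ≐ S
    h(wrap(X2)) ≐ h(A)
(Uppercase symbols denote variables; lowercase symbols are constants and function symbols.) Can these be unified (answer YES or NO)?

NO

Bind B := true; no other remaining equation mentions B.
Decompose node/2: h(node(true,nil)) ≐ h(X2),  h(h(Y)) ≐ h(h(S)).
Decompose h/1: node(true,nil) ≐ X2.
Bind X2 := node(true,nil); substituting into the one remaining equation that mentions X2 gives: h(wrap(node(true,nil))) ≐ h(A).
Decompose h/1: h(Y) ≐ h(S).
Decompose h/1: Y ≐ S.
Bind Y := S; no other remaining equation mentions Y.
Occurs check fails: S occurs in node(S,nil); the equation S ≐ node(S,nil) has no finite solution.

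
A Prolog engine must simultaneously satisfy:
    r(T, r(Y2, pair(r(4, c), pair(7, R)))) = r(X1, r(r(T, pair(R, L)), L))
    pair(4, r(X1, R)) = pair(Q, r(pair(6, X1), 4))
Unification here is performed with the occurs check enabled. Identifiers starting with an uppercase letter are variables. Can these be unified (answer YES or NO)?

Decompose r/2: T = X1,  r(Y2, pair(r(4, c), pair(7, R))) = r(r(T, pair(R, L)), L).
Bind T := X1; substituting into the one remaining equation that mentions T gives: r(Y2, pair(r(4, c), pair(7, R))) = r(r(X1, pair(R, L)), L).
Decompose r/2: Y2 = r(X1, pair(R, L)),  pair(r(4, c), pair(7, R)) = L.
Bind Y2 := r(X1, pair(R, L)); no other remaining equation mentions Y2.
Bind L := pair(r(4, c), pair(7, R)); no other remaining equation mentions L. Substituting into the earlier binding gives Y2 := r(X1, pair(R, pair(r(4, c), pair(7, R)))).
Decompose pair/2: 4 = Q,  r(X1, R) = r(pair(6, X1), 4).
Bind Q := 4; no other remaining equation mentions Q.
Decompose r/2: X1 = pair(6, X1),  R = 4.
Occurs check fails: X1 occurs in pair(6, X1); the equation X1 = pair(6, X1) has no finite solution.

NO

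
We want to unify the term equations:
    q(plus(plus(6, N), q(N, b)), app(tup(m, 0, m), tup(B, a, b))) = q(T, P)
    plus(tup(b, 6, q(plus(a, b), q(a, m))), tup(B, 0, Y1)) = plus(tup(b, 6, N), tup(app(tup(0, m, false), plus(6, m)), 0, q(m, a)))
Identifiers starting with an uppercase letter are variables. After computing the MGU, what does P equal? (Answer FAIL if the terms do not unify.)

Decompose q/2: plus(plus(6, N), q(N, b)) = T,  app(tup(m, 0, m), tup(B, a, b)) = P.
Bind T := plus(plus(6, N), q(N, b)); no other remaining equation mentions T.
Bind P := app(tup(m, 0, m), tup(B, a, b)); no other remaining equation mentions P.
Decompose plus/2: tup(b, 6, q(plus(a, b), q(a, m))) = tup(b, 6, N),  tup(B, 0, Y1) = tup(app(tup(0, m, false), plus(6, m)), 0, q(m, a)).
Decompose tup/3: b = b,  6 = 6,  q(plus(a, b), q(a, m)) = N.
Delete trivial equation b = b.
Delete trivial equation 6 = 6.
Bind N := q(plus(a, b), q(a, m)); no other remaining equation mentions N. Substituting into the earlier binding gives T := plus(plus(6, q(plus(a, b), q(a, m))), q(q(plus(a, b), q(a, m)), b)).
Decompose tup/3: B = app(tup(0, m, false), plus(6, m)),  0 = 0,  Y1 = q(m, a).
Bind B := app(tup(0, m, false), plus(6, m)); no other remaining equation mentions B. Substituting into the earlier binding gives P := app(tup(m, 0, m), tup(app(tup(0, m, false), plus(6, m)), a, b)).
Delete trivial equation 0 = 0.
Bind Y1 := q(m, a).
MGU = { T := plus(plus(6, q(plus(a, b), q(a, m))), q(q(plus(a, b), q(a, m)), b)), P := app(tup(m, 0, m), tup(app(tup(0, m, false), plus(6, m)), a, b)), N := q(plus(a, b), q(a, m)), B := app(tup(0, m, false), plus(6, m)), Y1 := q(m, a) }, so P := app(tup(m, 0, m), tup(app(tup(0, m, false), plus(6, m)), a, b)).

app(tup(m, 0, m), tup(app(tup(0, m, false), plus(6, m)), a, b))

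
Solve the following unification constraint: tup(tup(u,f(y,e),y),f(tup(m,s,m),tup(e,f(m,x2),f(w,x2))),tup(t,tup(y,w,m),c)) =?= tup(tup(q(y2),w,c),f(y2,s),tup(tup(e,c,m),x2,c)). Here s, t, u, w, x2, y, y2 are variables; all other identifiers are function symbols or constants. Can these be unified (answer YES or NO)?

YES

Decompose tup/3: tup(u,f(y,e),y) =?= tup(q(y2),w,c),  f(tup(m,s,m),tup(e,f(m,x2),f(w,x2))) =?= f(y2,s),  tup(t,tup(y,w,m),c) =?= tup(tup(e,c,m),x2,c).
Decompose tup/3: u =?= q(y2),  f(y,e) =?= w,  y =?= c.
Bind u := q(y2); no other remaining equation mentions u.
Bind w := f(y,e); substituting into the 2 remaining equations that mention w gives: f(tup(m,s,m),tup(e,f(m,x2),f(f(y,e),x2))) =?= f(y2,s),  tup(t,tup(y,f(y,e),m),c) =?= tup(tup(e,c,m),x2,c).
Bind y := c; substituting into the remaining equations gives: f(tup(m,s,m),tup(e,f(m,x2),f(f(c,e),x2))) =?= f(y2,s),  tup(t,tup(c,f(c,e),m),c) =?= tup(tup(e,c,m),x2,c). Substituting into the earlier binding gives w := f(c,e).
Decompose f/2: tup(m,s,m) =?= y2,  tup(e,f(m,x2),f(f(c,e),x2)) =?= s.
Bind y2 := tup(m,s,m); no other remaining equation mentions y2. Substituting into the earlier binding gives u := q(tup(m,s,m)).
Bind s := tup(e,f(m,x2),f(f(c,e),x2)); no other remaining equation mentions s. Substituting into the earlier bindings gives u := q(tup(m,tup(e,f(m,x2),f(f(c,e),x2)),m)), y2 := tup(m,tup(e,f(m,x2),f(f(c,e),x2)),m).
Decompose tup/3: t =?= tup(e,c,m),  tup(c,f(c,e),m) =?= x2,  c =?= c.
Bind t := tup(e,c,m); no other remaining equation mentions t.
Bind x2 := tup(c,f(c,e),m); no other remaining equation mentions x2. Substituting into the earlier bindings gives u := q(tup(m,tup(e,f(m,tup(c,f(c,e),m)),f(f(c,e),tup(c,f(c,e),m))),m)), y2 := tup(m,tup(e,f(m,tup(c,f(c,e),m)),f(f(c,e),tup(c,f(c,e),m))),m), s := tup(e,f(m,tup(c,f(c,e),m)),f(f(c,e),tup(c,f(c,e),m))).
Delete trivial equation c =?= c.
No equations remain and no clash or occurs-check failure arose, so a unifier exists.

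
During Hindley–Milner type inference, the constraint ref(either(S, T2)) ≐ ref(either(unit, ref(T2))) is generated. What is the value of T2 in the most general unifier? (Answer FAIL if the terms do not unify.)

FAIL

Decompose ref/1: either(S, T2) ≐ either(unit, ref(T2)).
Decompose either/2: S ≐ unit,  T2 ≐ ref(T2).
Bind S := unit; no other remaining equation mentions S.
Occurs check fails: T2 occurs in ref(T2); the equation T2 ≐ ref(T2) has no finite solution.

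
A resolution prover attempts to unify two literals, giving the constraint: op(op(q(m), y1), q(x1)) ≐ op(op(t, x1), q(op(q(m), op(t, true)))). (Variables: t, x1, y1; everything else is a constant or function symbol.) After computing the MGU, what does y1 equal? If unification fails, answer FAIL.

Decompose op/2: op(q(m), y1) ≐ op(t, x1),  q(x1) ≐ q(op(q(m), op(t, true))).
Decompose op/2: q(m) ≐ t,  y1 ≐ x1.
Bind t := q(m); substituting into the one remaining equation that mentions t gives: q(x1) ≐ q(op(q(m), op(q(m), true))).
Bind y1 := x1; no other remaining equation mentions y1.
Decompose q/1: x1 ≐ op(q(m), op(q(m), true)).
Bind x1 := op(q(m), op(q(m), true)). Substituting into the earlier binding gives y1 := op(q(m), op(q(m), true)).
MGU = { t -> q(m), y1 -> op(q(m), op(q(m), true)), x1 -> op(q(m), op(q(m), true)) }, so y1 -> op(q(m), op(q(m), true)).

op(q(m), op(q(m), true))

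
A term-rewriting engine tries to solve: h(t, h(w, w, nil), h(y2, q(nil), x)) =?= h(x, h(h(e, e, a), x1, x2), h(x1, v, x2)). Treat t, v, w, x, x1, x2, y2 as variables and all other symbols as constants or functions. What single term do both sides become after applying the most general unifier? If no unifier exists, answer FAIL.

Decompose h/3: t =?= x,  h(w, w, nil) =?= h(h(e, e, a), x1, x2),  h(y2, q(nil), x) =?= h(x1, v, x2).
Bind t := x; no other remaining equation mentions t.
Decompose h/3: w =?= h(e, e, a),  w =?= x1,  nil =?= x2.
Bind w := h(e, e, a); substituting into the one remaining equation that mentions w gives: h(e, e, a) =?= x1.
Bind x1 := h(e, e, a); substituting into the one remaining equation that mentions x1 gives: h(y2, q(nil), x) =?= h(h(e, e, a), v, x2).
Bind x2 := nil; substituting into the remaining equation gives: h(y2, q(nil), x) =?= h(h(e, e, a), v, nil).
Decompose h/3: y2 =?= h(e, e, a),  q(nil) =?= v,  x =?= nil.
Bind y2 := h(e, e, a); no other remaining equation mentions y2.
Bind v := q(nil); no other remaining equation mentions v.
Bind x := nil. Substituting into the earlier binding gives t := nil.
Applying the MGU to either side gives h(nil, h(h(e, e, a), h(e, e, a), nil), h(h(e, e, a), q(nil), nil)).

h(nil, h(h(e, e, a), h(e, e, a), nil), h(h(e, e, a), q(nil), nil))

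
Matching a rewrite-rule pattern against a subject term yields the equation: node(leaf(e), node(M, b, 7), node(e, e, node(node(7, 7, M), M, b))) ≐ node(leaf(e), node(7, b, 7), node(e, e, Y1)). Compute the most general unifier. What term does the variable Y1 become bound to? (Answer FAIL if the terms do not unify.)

node(node(7, 7, 7), 7, b)

Decompose node/3: leaf(e) ≐ leaf(e),  node(M, b, 7) ≐ node(7, b, 7),  node(e, e, node(node(7, 7, M), M, b)) ≐ node(e, e, Y1).
Delete trivial equation leaf(e) ≐ leaf(e).
Decompose node/3: M ≐ 7,  b ≐ b,  7 ≐ 7.
Bind M := 7; substituting into the one remaining equation that mentions M gives: node(e, e, node(node(7, 7, 7), 7, b)) ≐ node(e, e, Y1).
Delete trivial equation b ≐ b.
Delete trivial equation 7 ≐ 7.
Decompose node/3: e ≐ e,  e ≐ e,  node(node(7, 7, 7), 7, b) ≐ Y1.
Delete trivial equation e ≐ e.
Delete trivial equation e ≐ e.
Bind Y1 := node(node(7, 7, 7), 7, b).
MGU = { M -> 7, Y1 -> node(node(7, 7, 7), 7, b) }, so Y1 -> node(node(7, 7, 7), 7, b).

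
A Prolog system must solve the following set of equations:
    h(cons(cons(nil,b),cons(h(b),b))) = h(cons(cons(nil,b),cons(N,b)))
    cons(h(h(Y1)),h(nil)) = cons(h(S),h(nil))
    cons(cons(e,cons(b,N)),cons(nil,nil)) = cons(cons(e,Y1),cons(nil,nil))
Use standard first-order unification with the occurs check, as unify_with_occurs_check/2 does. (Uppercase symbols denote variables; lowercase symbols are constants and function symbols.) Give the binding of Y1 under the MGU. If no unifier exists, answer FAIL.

Decompose h/1: cons(cons(nil,b),cons(h(b),b)) = cons(cons(nil,b),cons(N,b)).
Decompose cons/2: cons(nil,b) = cons(nil,b),  cons(h(b),b) = cons(N,b).
Delete trivial equation cons(nil,b) = cons(nil,b).
Decompose cons/2: h(b) = N,  b = b.
Bind N := h(b); substituting into the one remaining equation that mentions N gives: cons(cons(e,cons(b,h(b))),cons(nil,nil)) = cons(cons(e,Y1),cons(nil,nil)).
Delete trivial equation b = b.
Decompose cons/2: h(h(Y1)) = h(S),  h(nil) = h(nil).
Decompose h/1: h(Y1) = S.
Bind S := h(Y1); no other remaining equation mentions S.
Delete trivial equation h(nil) = h(nil).
Decompose cons/2: cons(e,cons(b,h(b))) = cons(e,Y1),  cons(nil,nil) = cons(nil,nil).
Decompose cons/2: e = e,  cons(b,h(b)) = Y1.
Delete trivial equation e = e.
Bind Y1 := cons(b,h(b)); no other remaining equation mentions Y1. Substituting into the earlier binding gives S := h(cons(b,h(b))).
Delete trivial equation cons(nil,nil) = cons(nil,nil).
MGU = { N -> h(b), S -> h(cons(b,h(b))), Y1 -> cons(b,h(b)) }, so Y1 -> cons(b,h(b)).

cons(b,h(b))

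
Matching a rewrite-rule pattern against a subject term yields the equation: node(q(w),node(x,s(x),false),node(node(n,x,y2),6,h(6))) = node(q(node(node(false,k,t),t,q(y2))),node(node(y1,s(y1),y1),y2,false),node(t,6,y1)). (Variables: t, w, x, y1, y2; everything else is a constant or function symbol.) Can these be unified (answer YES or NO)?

YES

Decompose node/3: q(w) = q(node(node(false,k,t),t,q(y2))),  node(x,s(x),false) = node(node(y1,s(y1),y1),y2,false),  node(node(n,x,y2),6,h(6)) = node(t,6,y1).
Decompose q/1: w = node(node(false,k,t),t,q(y2)).
Bind w := node(node(false,k,t),t,q(y2)); no other remaining equation mentions w.
Decompose node/3: x = node(y1,s(y1),y1),  s(x) = y2,  false = false.
Bind x := node(y1,s(y1),y1); substituting into the 2 remaining equations that mention x gives: s(node(y1,s(y1),y1)) = y2,  node(node(n,node(y1,s(y1),y1),y2),6,h(6)) = node(t,6,y1).
Bind y2 := s(node(y1,s(y1),y1)); substituting into the one remaining equation that mentions y2 gives: node(node(n,node(y1,s(y1),y1),s(node(y1,s(y1),y1))),6,h(6)) = node(t,6,y1). Substituting into the earlier binding gives w := node(node(false,k,t),t,q(s(node(y1,s(y1),y1)))).
Delete trivial equation false = false.
Decompose node/3: node(n,node(y1,s(y1),y1),s(node(y1,s(y1),y1))) = t,  6 = 6,  h(6) = y1.
Bind t := node(n,node(y1,s(y1),y1),s(node(y1,s(y1),y1))); no other remaining equation mentions t. Substituting into the earlier binding gives w := node(node(false,k,node(n,node(y1,s(y1),y1),s(node(y1,s(y1),y1)))),node(n,node(y1,s(y1),y1),s(node(y1,s(y1),y1))),q(s(node(y1,s(y1),y1)))).
Delete trivial equation 6 = 6.
Bind y1 := h(6). Substituting into the earlier bindings gives w := node(node(false,k,node(n,node(h(6),s(h(6)),h(6)),s(node(h(6),s(h(6)),h(6))))),node(n,node(h(6),s(h(6)),h(6)),s(node(h(6),s(h(6)),h(6)))),q(s(node(h(6),s(h(6)),h(6))))), x := node(h(6),s(h(6)),h(6)), y2 := s(node(h(6),s(h(6)),h(6))), t := node(n,node(h(6),s(h(6)),h(6)),s(node(h(6),s(h(6)),h(6)))).
No equations remain and no clash or occurs-check failure arose, so a unifier exists.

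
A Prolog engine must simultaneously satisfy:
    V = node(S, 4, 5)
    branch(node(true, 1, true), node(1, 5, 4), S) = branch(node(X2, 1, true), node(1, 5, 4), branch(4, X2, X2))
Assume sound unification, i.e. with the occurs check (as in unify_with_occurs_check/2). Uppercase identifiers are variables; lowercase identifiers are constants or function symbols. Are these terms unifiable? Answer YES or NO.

Bind V := node(S, 4, 5); no other remaining equation mentions V.
Decompose branch/3: node(true, 1, true) = node(X2, 1, true),  node(1, 5, 4) = node(1, 5, 4),  S = branch(4, X2, X2).
Decompose node/3: true = X2,  1 = 1,  true = true.
Bind X2 := true; substituting into the one remaining equation that mentions X2 gives: S = branch(4, true, true).
Delete trivial equation 1 = 1.
Delete trivial equation true = true.
Delete trivial equation node(1, 5, 4) = node(1, 5, 4).
Bind S := branch(4, true, true). Substituting into the earlier binding gives V := node(branch(4, true, true), 4, 5).
No equations remain and no clash or occurs-check failure arose, so a unifier exists.

YES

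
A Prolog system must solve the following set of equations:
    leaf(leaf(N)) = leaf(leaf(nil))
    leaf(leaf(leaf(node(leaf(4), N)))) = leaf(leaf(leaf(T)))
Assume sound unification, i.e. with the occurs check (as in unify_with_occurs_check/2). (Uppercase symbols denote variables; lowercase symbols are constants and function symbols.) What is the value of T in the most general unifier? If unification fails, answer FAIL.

Decompose leaf/1: leaf(N) = leaf(nil).
Decompose leaf/1: N = nil.
Bind N := nil; substituting into the remaining equation gives: leaf(leaf(leaf(node(leaf(4), nil)))) = leaf(leaf(leaf(T))).
Decompose leaf/1: leaf(leaf(node(leaf(4), nil))) = leaf(leaf(T)).
Decompose leaf/1: leaf(node(leaf(4), nil)) = leaf(T).
Decompose leaf/1: node(leaf(4), nil) = T.
Bind T := node(leaf(4), nil).
MGU = { N -> nil, T -> node(leaf(4), nil) }, so T -> node(leaf(4), nil).

node(leaf(4), nil)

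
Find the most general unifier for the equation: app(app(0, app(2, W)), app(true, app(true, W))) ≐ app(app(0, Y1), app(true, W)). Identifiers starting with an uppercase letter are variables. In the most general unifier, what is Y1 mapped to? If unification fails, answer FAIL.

FAIL

Decompose app/2: app(0, app(2, W)) ≐ app(0, Y1),  app(true, app(true, W)) ≐ app(true, W).
Decompose app/2: 0 ≐ 0,  app(2, W) ≐ Y1.
Delete trivial equation 0 ≐ 0.
Bind Y1 := app(2, W); no other remaining equation mentions Y1.
Decompose app/2: true ≐ true,  app(true, W) ≐ W.
Delete trivial equation true ≐ true.
Occurs check fails: W occurs in app(true, W); the equation W ≐ app(true, W) has no finite solution.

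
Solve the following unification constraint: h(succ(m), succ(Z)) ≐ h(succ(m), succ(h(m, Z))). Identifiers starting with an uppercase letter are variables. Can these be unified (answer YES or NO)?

Decompose h/2: succ(m) ≐ succ(m),  succ(Z) ≐ succ(h(m, Z)).
Delete trivial equation succ(m) ≐ succ(m).
Decompose succ/1: Z ≐ h(m, Z).
Occurs check fails: Z occurs in h(m, Z); the equation Z ≐ h(m, Z) has no finite solution.

NO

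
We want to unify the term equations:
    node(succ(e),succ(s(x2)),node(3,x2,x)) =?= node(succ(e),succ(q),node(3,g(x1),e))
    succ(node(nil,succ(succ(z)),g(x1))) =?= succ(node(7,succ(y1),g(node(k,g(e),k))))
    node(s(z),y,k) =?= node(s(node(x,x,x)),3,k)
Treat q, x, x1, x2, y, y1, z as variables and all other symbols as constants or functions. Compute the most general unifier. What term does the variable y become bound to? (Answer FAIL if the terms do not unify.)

FAIL

Decompose node/3: succ(e) =?= succ(e),  succ(s(x2)) =?= succ(q),  node(3,x2,x) =?= node(3,g(x1),e).
Delete trivial equation succ(e) =?= succ(e).
Decompose succ/1: s(x2) =?= q.
Bind q := s(x2); no other remaining equation mentions q.
Decompose node/3: 3 =?= 3,  x2 =?= g(x1),  x =?= e.
Delete trivial equation 3 =?= 3.
Bind x2 := g(x1); no other remaining equation mentions x2. Substituting into the earlier binding gives q := s(g(x1)).
Bind x := e; substituting into the one remaining equation that mentions x gives: node(s(z),y,k) =?= node(s(node(e,e,e)),3,k).
Decompose succ/1: node(nil,succ(succ(z)),g(x1)) =?= node(7,succ(y1),g(node(k,g(e),k))).
Decompose node/3: nil =?= 7,  succ(succ(z)) =?= succ(y1),  g(x1) =?= g(node(k,g(e),k)).
Clash: constants nil and 7 differ; no unifier exists.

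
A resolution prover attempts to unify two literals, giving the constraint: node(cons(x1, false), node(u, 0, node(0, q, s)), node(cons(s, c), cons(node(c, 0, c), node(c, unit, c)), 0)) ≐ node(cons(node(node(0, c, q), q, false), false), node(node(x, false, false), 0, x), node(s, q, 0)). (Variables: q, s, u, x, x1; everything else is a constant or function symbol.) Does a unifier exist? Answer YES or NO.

Decompose node/3: cons(x1, false) ≐ cons(node(node(0, c, q), q, false), false),  node(u, 0, node(0, q, s)) ≐ node(node(x, false, false), 0, x),  node(cons(s, c), cons(node(c, 0, c), node(c, unit, c)), 0) ≐ node(s, q, 0).
Decompose cons/2: x1 ≐ node(node(0, c, q), q, false),  false ≐ false.
Bind x1 := node(node(0, c, q), q, false); no other remaining equation mentions x1.
Delete trivial equation false ≐ false.
Decompose node/3: u ≐ node(x, false, false),  0 ≐ 0,  node(0, q, s) ≐ x.
Bind u := node(x, false, false); no other remaining equation mentions u.
Delete trivial equation 0 ≐ 0.
Bind x := node(0, q, s); no other remaining equation mentions x. Substituting into the earlier binding gives u := node(node(0, q, s), false, false).
Decompose node/3: cons(s, c) ≐ s,  cons(node(c, 0, c), node(c, unit, c)) ≐ q,  0 ≐ 0.
Occurs check fails: s occurs in cons(s, c); the equation s ≐ cons(s, c) has no finite solution.

NO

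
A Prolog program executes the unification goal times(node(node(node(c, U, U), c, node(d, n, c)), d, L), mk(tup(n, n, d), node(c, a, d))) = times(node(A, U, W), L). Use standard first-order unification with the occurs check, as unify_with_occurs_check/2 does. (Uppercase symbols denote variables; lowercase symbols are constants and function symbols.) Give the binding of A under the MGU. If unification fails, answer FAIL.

node(node(c, d, d), c, node(d, n, c))

Decompose times/2: node(node(node(c, U, U), c, node(d, n, c)), d, L) = node(A, U, W),  mk(tup(n, n, d), node(c, a, d)) = L.
Decompose node/3: node(node(c, U, U), c, node(d, n, c)) = A,  d = U,  L = W.
Bind A := node(node(c, U, U), c, node(d, n, c)); no other remaining equation mentions A.
Bind U := d; no other remaining equation mentions U. Substituting into the earlier binding gives A := node(node(c, d, d), c, node(d, n, c)).
Bind L := W; substituting into the remaining equation gives: mk(tup(n, n, d), node(c, a, d)) = W.
Bind W := mk(tup(n, n, d), node(c, a, d)). Substituting into the earlier binding gives L := mk(tup(n, n, d), node(c, a, d)).
MGU = { A -> node(node(c, d, d), c, node(d, n, c)), U -> d, L -> mk(tup(n, n, d), node(c, a, d)), W -> mk(tup(n, n, d), node(c, a, d)) }, so A -> node(node(c, d, d), c, node(d, n, c)).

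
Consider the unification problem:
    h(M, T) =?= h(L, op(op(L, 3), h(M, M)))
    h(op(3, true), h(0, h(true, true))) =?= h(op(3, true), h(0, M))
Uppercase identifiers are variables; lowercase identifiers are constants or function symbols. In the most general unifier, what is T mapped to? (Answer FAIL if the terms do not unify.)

Decompose h/2: M =?= L,  T =?= op(op(L, 3), h(M, M)).
Bind M := L; substituting into the remaining equations gives: T =?= op(op(L, 3), h(L, L)),  h(op(3, true), h(0, h(true, true))) =?= h(op(3, true), h(0, L)).
Bind T := op(op(L, 3), h(L, L)); no other remaining equation mentions T.
Decompose h/2: op(3, true) =?= op(3, true),  h(0, h(true, true)) =?= h(0, L).
Delete trivial equation op(3, true) =?= op(3, true).
Decompose h/2: 0 =?= 0,  h(true, true) =?= L.
Delete trivial equation 0 =?= 0.
Bind L := h(true, true). Substituting into the earlier bindings gives M := h(true, true), T := op(op(h(true, true), 3), h(h(true, true), h(true, true))).
MGU = { M -> h(true, true), T -> op(op(h(true, true), 3), h(h(true, true), h(true, true))), L -> h(true, true) }, so T -> op(op(h(true, true), 3), h(h(true, true), h(true, true))).

op(op(h(true, true), 3), h(h(true, true), h(true, true)))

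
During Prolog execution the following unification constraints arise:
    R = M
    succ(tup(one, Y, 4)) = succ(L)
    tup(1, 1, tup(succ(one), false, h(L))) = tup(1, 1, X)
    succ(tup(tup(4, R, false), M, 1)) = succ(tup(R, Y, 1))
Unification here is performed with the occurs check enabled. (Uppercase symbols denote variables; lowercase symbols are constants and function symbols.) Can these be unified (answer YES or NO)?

Bind R := M; substituting into the one remaining equation that mentions R gives: succ(tup(tup(4, M, false), M, 1)) = succ(tup(M, Y, 1)).
Decompose succ/1: tup(one, Y, 4) = L.
Bind L := tup(one, Y, 4); substituting into the one remaining equation that mentions L gives: tup(1, 1, tup(succ(one), false, h(tup(one, Y, 4)))) = tup(1, 1, X).
Decompose tup/3: 1 = 1,  1 = 1,  tup(succ(one), false, h(tup(one, Y, 4))) = X.
Delete trivial equation 1 = 1.
Delete trivial equation 1 = 1.
Bind X := tup(succ(one), false, h(tup(one, Y, 4))); no other remaining equation mentions X.
Decompose succ/1: tup(tup(4, M, false), M, 1) = tup(M, Y, 1).
Decompose tup/3: tup(4, M, false) = M,  M = Y,  1 = 1.
Occurs check fails: M occurs in tup(4, M, false); the equation M = tup(4, M, false) has no finite solution.

NO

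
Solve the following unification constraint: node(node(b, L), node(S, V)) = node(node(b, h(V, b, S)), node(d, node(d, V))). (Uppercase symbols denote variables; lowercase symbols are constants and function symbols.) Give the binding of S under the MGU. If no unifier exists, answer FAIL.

FAIL

Decompose node/2: node(b, L) = node(b, h(V, b, S)),  node(S, V) = node(d, node(d, V)).
Decompose node/2: b = b,  L = h(V, b, S).
Delete trivial equation b = b.
Bind L := h(V, b, S); no other remaining equation mentions L.
Decompose node/2: S = d,  V = node(d, V).
Bind S := d; no other remaining equation mentions S. Substituting into the earlier binding gives L := h(V, b, d).
Occurs check fails: V occurs in node(d, V); the equation V = node(d, V) has no finite solution.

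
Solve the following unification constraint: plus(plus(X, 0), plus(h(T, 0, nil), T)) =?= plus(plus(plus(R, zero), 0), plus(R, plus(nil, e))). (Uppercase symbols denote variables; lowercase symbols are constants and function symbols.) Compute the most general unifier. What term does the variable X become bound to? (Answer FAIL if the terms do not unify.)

plus(h(plus(nil, e), 0, nil), zero)

Decompose plus/2: plus(X, 0) =?= plus(plus(R, zero), 0),  plus(h(T, 0, nil), T) =?= plus(R, plus(nil, e)).
Decompose plus/2: X =?= plus(R, zero),  0 =?= 0.
Bind X := plus(R, zero); no other remaining equation mentions X.
Delete trivial equation 0 =?= 0.
Decompose plus/2: h(T, 0, nil) =?= R,  T =?= plus(nil, e).
Bind R := h(T, 0, nil); no other remaining equation mentions R. Substituting into the earlier binding gives X := plus(h(T, 0, nil), zero).
Bind T := plus(nil, e). Substituting into the earlier bindings gives X := plus(h(plus(nil, e), 0, nil), zero), R := h(plus(nil, e), 0, nil).
MGU = { X ↦ plus(h(plus(nil, e), 0, nil), zero), R ↦ h(plus(nil, e), 0, nil), T ↦ plus(nil, e) }, so X ↦ plus(h(plus(nil, e), 0, nil), zero).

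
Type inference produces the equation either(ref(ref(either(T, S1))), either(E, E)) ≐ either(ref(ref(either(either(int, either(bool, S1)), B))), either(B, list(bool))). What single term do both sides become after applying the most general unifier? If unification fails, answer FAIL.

either(ref(ref(either(either(int, either(bool, list(bool))), list(bool)))), either(list(bool), list(bool)))

Decompose either/2: ref(ref(either(T, S1))) ≐ ref(ref(either(either(int, either(bool, S1)), B))),  either(E, E) ≐ either(B, list(bool)).
Decompose ref/1: ref(either(T, S1)) ≐ ref(either(either(int, either(bool, S1)), B)).
Decompose ref/1: either(T, S1) ≐ either(either(int, either(bool, S1)), B).
Decompose either/2: T ≐ either(int, either(bool, S1)),  S1 ≐ B.
Bind T := either(int, either(bool, S1)); no other remaining equation mentions T.
Bind S1 := B; no other remaining equation mentions S1. Substituting into the earlier binding gives T := either(int, either(bool, B)).
Decompose either/2: E ≐ B,  E ≐ list(bool).
Bind E := B; substituting into the remaining equation gives: B ≐ list(bool).
Bind B := list(bool). Substituting into the earlier bindings gives T := either(int, either(bool, list(bool))), S1 := list(bool), E := list(bool).
Applying the MGU to either side gives either(ref(ref(either(either(int, either(bool, list(bool))), list(bool)))), either(list(bool), list(bool))).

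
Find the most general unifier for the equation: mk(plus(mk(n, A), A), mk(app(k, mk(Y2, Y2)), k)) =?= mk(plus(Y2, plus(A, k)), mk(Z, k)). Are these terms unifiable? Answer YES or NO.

Decompose mk/2: plus(mk(n, A), A) =?= plus(Y2, plus(A, k)),  mk(app(k, mk(Y2, Y2)), k) =?= mk(Z, k).
Decompose plus/2: mk(n, A) =?= Y2,  A =?= plus(A, k).
Bind Y2 := mk(n, A); substituting into the one remaining equation that mentions Y2 gives: mk(app(k, mk(mk(n, A), mk(n, A))), k) =?= mk(Z, k).
Occurs check fails: A occurs in plus(A, k); the equation A =?= plus(A, k) has no finite solution.

NO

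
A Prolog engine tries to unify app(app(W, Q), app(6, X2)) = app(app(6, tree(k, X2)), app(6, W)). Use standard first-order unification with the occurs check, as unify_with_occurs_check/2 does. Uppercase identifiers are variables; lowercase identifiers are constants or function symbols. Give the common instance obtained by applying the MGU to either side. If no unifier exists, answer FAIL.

Decompose app/2: app(W, Q) = app(6, tree(k, X2)),  app(6, X2) = app(6, W).
Decompose app/2: W = 6,  Q = tree(k, X2).
Bind W := 6; substituting into the one remaining equation that mentions W gives: app(6, X2) = app(6, 6).
Bind Q := tree(k, X2); no other remaining equation mentions Q.
Decompose app/2: 6 = 6,  X2 = 6.
Delete trivial equation 6 = 6.
Bind X2 := 6. Substituting into the earlier binding gives Q := tree(k, 6).
Applying the MGU to either side gives app(app(6, tree(k, 6)), app(6, 6)).

app(app(6, tree(k, 6)), app(6, 6))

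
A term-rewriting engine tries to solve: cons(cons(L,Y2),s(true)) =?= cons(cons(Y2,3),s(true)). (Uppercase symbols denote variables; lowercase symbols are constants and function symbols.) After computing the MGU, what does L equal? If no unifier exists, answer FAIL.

3

Decompose cons/2: cons(L,Y2) =?= cons(Y2,3),  s(true) =?= s(true).
Decompose cons/2: L =?= Y2,  Y2 =?= 3.
Bind L := Y2; no other remaining equation mentions L.
Bind Y2 := 3; no other remaining equation mentions Y2. Substituting into the earlier binding gives L := 3.
Delete trivial equation s(true) =?= s(true).
MGU = { L -> 3, Y2 -> 3 }, so L -> 3.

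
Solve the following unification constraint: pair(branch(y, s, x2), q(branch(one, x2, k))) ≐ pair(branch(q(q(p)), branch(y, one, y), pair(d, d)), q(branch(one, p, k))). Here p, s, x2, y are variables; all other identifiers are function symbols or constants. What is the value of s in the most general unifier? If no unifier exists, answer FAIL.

Decompose pair/2: branch(y, s, x2) ≐ branch(q(q(p)), branch(y, one, y), pair(d, d)),  q(branch(one, x2, k)) ≐ q(branch(one, p, k)).
Decompose branch/3: y ≐ q(q(p)),  s ≐ branch(y, one, y),  x2 ≐ pair(d, d).
Bind y := q(q(p)); substituting into the one remaining equation that mentions y gives: s ≐ branch(q(q(p)), one, q(q(p))).
Bind s := branch(q(q(p)), one, q(q(p))); no other remaining equation mentions s.
Bind x2 := pair(d, d); substituting into the remaining equation gives: q(branch(one, pair(d, d), k)) ≐ q(branch(one, p, k)).
Decompose q/1: branch(one, pair(d, d), k) ≐ branch(one, p, k).
Decompose branch/3: one ≐ one,  pair(d, d) ≐ p,  k ≐ k.
Delete trivial equation one ≐ one.
Bind p := pair(d, d); no other remaining equation mentions p. Substituting into the earlier bindings gives y := q(q(pair(d, d))), s := branch(q(q(pair(d, d))), one, q(q(pair(d, d)))).
Delete trivial equation k ≐ k.
MGU = { y := q(q(pair(d, d))), s := branch(q(q(pair(d, d))), one, q(q(pair(d, d)))), x2 := pair(d, d), p := pair(d, d) }, so s := branch(q(q(pair(d, d))), one, q(q(pair(d, d)))).

branch(q(q(pair(d, d))), one, q(q(pair(d, d))))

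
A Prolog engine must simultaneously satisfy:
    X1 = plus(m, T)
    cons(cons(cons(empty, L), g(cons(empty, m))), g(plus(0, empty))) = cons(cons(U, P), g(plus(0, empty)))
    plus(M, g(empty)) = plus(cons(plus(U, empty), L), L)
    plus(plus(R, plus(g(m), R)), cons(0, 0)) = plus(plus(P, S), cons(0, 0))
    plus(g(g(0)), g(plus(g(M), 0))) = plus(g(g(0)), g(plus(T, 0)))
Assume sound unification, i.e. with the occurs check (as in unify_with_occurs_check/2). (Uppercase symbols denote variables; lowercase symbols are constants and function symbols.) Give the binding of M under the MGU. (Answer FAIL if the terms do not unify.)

Bind X1 := plus(m, T); no other remaining equation mentions X1.
Decompose cons/2: cons(cons(empty, L), g(cons(empty, m))) = cons(U, P),  g(plus(0, empty)) = g(plus(0, empty)).
Decompose cons/2: cons(empty, L) = U,  g(cons(empty, m)) = P.
Bind U := cons(empty, L); substituting into the one remaining equation that mentions U gives: plus(M, g(empty)) = plus(cons(plus(cons(empty, L), empty), L), L).
Bind P := g(cons(empty, m)); substituting into the one remaining equation that mentions P gives: plus(plus(R, plus(g(m), R)), cons(0, 0)) = plus(plus(g(cons(empty, m)), S), cons(0, 0)).
Delete trivial equation g(plus(0, empty)) = g(plus(0, empty)).
Decompose plus/2: M = cons(plus(cons(empty, L), empty), L),  g(empty) = L.
Bind M := cons(plus(cons(empty, L), empty), L); substituting into the one remaining equation that mentions M gives: plus(g(g(0)), g(plus(g(cons(plus(cons(empty, L), empty), L)), 0))) = plus(g(g(0)), g(plus(T, 0))).
Bind L := g(empty); substituting into the one remaining equation that mentions L gives: plus(g(g(0)), g(plus(g(cons(plus(cons(empty, g(empty)), empty), g(empty))), 0))) = plus(g(g(0)), g(plus(T, 0))). Substituting into the earlier bindings gives U := cons(empty, g(empty)), M := cons(plus(cons(empty, g(empty)), empty), g(empty)).
Decompose plus/2: plus(R, plus(g(m), R)) = plus(g(cons(empty, m)), S),  cons(0, 0) = cons(0, 0).
Decompose plus/2: R = g(cons(empty, m)),  plus(g(m), R) = S.
Bind R := g(cons(empty, m)); substituting into the one remaining equation that mentions R gives: plus(g(m), g(cons(empty, m))) = S.
Bind S := plus(g(m), g(cons(empty, m))); no other remaining equation mentions S.
Delete trivial equation cons(0, 0) = cons(0, 0).
Decompose plus/2: g(g(0)) = g(g(0)),  g(plus(g(cons(plus(cons(empty, g(empty)), empty), g(empty))), 0)) = g(plus(T, 0)).
Delete trivial equation g(g(0)) = g(g(0)).
Decompose g/1: plus(g(cons(plus(cons(empty, g(empty)), empty), g(empty))), 0) = plus(T, 0).
Decompose plus/2: g(cons(plus(cons(empty, g(empty)), empty), g(empty))) = T,  0 = 0.
Bind T := g(cons(plus(cons(empty, g(empty)), empty), g(empty))); no other remaining equation mentions T. Substituting into the earlier binding gives X1 := plus(m, g(cons(plus(cons(empty, g(empty)), empty), g(empty)))).
Delete trivial equation 0 = 0.
MGU = { X1 = plus(m, g(cons(plus(cons(empty, g(empty)), empty), g(empty)))), U = cons(empty, g(empty)), P = g(cons(empty, m)), M = cons(plus(cons(empty, g(empty)), empty), g(empty)), L = g(empty), R = g(cons(empty, m)), S = plus(g(m), g(cons(empty, m))), T = g(cons(plus(cons(empty, g(empty)), empty), g(empty))) }, so M = cons(plus(cons(empty, g(empty)), empty), g(empty)).

cons(plus(cons(empty, g(empty)), empty), g(empty))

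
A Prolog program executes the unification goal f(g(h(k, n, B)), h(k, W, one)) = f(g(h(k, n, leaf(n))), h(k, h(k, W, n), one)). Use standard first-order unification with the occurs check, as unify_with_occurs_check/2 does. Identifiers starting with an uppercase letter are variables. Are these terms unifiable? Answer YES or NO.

Decompose f/2: g(h(k, n, B)) = g(h(k, n, leaf(n))),  h(k, W, one) = h(k, h(k, W, n), one).
Decompose g/1: h(k, n, B) = h(k, n, leaf(n)).
Decompose h/3: k = k,  n = n,  B = leaf(n).
Delete trivial equation k = k.
Delete trivial equation n = n.
Bind B := leaf(n); no other remaining equation mentions B.
Decompose h/3: k = k,  W = h(k, W, n),  one = one.
Delete trivial equation k = k.
Occurs check fails: W occurs in h(k, W, n); the equation W = h(k, W, n) has no finite solution.

NO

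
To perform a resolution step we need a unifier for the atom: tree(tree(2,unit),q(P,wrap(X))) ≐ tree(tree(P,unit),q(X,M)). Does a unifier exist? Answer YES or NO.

YES

Decompose tree/2: tree(2,unit) ≐ tree(P,unit),  q(P,wrap(X)) ≐ q(X,M).
Decompose tree/2: 2 ≐ P,  unit ≐ unit.
Bind P := 2; substituting into the one remaining equation that mentions P gives: q(2,wrap(X)) ≐ q(X,M).
Delete trivial equation unit ≐ unit.
Decompose q/2: 2 ≐ X,  wrap(X) ≐ M.
Bind X := 2; substituting into the remaining equation gives: wrap(2) ≐ M.
Bind M := wrap(2).
No equations remain and no clash or occurs-check failure arose, so a unifier exists.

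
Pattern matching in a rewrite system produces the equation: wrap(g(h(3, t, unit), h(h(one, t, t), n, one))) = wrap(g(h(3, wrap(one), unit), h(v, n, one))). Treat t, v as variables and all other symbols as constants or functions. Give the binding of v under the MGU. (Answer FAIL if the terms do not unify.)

h(one, wrap(one), wrap(one))

Decompose wrap/1: g(h(3, t, unit), h(h(one, t, t), n, one)) = g(h(3, wrap(one), unit), h(v, n, one)).
Decompose g/2: h(3, t, unit) = h(3, wrap(one), unit),  h(h(one, t, t), n, one) = h(v, n, one).
Decompose h/3: 3 = 3,  t = wrap(one),  unit = unit.
Delete trivial equation 3 = 3.
Bind t := wrap(one); substituting into the one remaining equation that mentions t gives: h(h(one, wrap(one), wrap(one)), n, one) = h(v, n, one).
Delete trivial equation unit = unit.
Decompose h/3: h(one, wrap(one), wrap(one)) = v,  n = n,  one = one.
Bind v := h(one, wrap(one), wrap(one)); no other remaining equation mentions v.
Delete trivial equation n = n.
Delete trivial equation one = one.
MGU = { t -> wrap(one), v -> h(one, wrap(one), wrap(one)) }, so v -> h(one, wrap(one), wrap(one)).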